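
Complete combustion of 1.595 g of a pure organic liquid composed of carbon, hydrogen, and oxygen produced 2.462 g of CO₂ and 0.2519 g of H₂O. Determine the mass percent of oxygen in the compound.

mol C = 2.462 g CO₂ ÷ 44.009 g/mol = 0.055943 mol
mol H = 2 × 0.2519 g H₂O ÷ 18.015 g/mol = 0.027966 mol
mass O = 1.595 − (0.67193 + 0.028189) = 0.89488 g → mol O = 0.89488 ÷ 15.999 = 0.055933 mol
mass % O = 0.89488 g ÷ 1.595 g × 100%

56.11%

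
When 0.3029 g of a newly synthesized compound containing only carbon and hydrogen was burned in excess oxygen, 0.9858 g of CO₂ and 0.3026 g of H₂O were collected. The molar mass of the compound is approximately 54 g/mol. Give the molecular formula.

mol C = 0.9858 g CO₂ ÷ 44.009 g/mol = 0.022400 mol
mol H = 2 × 0.3026 g H₂O ÷ 18.015 g/mol = 0.033594 mol
Divide by the smallest (0.022400 mol): C 1.000, H 1.500
Multiplying each by 2 gives whole numbers: C 2.00, H 3.00
Empirical formula: C2H3
Empirical-formula mass = 27.05 g/mol; 54 ÷ 27.05 ≈ 2, so the molecular formula is C4H6.

C4H6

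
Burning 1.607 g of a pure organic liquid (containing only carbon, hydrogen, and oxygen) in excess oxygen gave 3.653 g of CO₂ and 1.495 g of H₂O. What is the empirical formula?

C3H6O

mol C = 3.653 g CO₂ ÷ 44.009 g/mol = 0.083006 mol
mol H = 2 × 1.495 g H₂O ÷ 18.015 g/mol = 0.16597 mol
mass O = 1.607 − (0.99698 + 0.16730) = 0.44272 g → mol O = 0.44272 ÷ 15.999 = 0.027672 mol
Divide by the smallest (0.027672 mol): C 3.000, H 5.998, O 1.000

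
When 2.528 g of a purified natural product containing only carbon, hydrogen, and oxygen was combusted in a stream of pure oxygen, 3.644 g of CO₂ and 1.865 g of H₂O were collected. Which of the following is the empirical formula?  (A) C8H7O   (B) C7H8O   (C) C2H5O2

(C) C2H5O2

mol C = 3.644 g CO₂ ÷ 44.009 g/mol = 0.082801 mol
mol H = 2 × 1.865 g H₂O ÷ 18.015 g/mol = 0.20705 mol
mass O = 2.528 − (0.99453 + 0.20871) = 1.3248 g → mol O = 1.3248 ÷ 15.999 = 0.082803 mol
Divide by the smallest (0.082801 mol): C 1.000, H 2.501, O 1.000
Multiplying each by 2 gives whole numbers: C 2.00, H 5.00, O 2.00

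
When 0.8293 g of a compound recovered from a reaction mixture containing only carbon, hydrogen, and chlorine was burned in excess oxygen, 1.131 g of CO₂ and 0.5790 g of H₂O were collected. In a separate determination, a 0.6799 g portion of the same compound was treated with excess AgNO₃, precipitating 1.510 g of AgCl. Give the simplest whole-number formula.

C2H5Cl

mol C = 1.131 g CO₂ ÷ 44.009 g/mol = 0.025699 mol
mol H = 2 × 0.5790 g H₂O ÷ 18.015 g/mol = 0.064280 mol
From the AgCl data: mol Cl per gram of compound = (1.510 ÷ 143.318) ÷ 0.6799 = 0.015496 mol/g, so in the 0.8293 g combustion sample mol Cl = 0.012851 mol
Divide by the smallest (0.012851 mol): C 2.000, H 5.002, Cl 1.000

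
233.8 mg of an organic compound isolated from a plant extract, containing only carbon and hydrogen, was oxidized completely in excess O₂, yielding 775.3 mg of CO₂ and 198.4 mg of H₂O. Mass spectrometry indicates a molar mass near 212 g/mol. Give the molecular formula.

C16H20

mol C = 0.7753 g CO₂ ÷ 44.009 g/mol = 0.017617 mol
mol H = 2 × 0.1984 g H₂O ÷ 18.015 g/mol = 0.022026 mol
Divide by the smallest (0.017617 mol): C 1.000, H 1.250
Multiplying each by 4 gives whole numbers: C 4.00, H 5.00
Empirical formula: C4H5
Empirical-formula mass = 53.08 g/mol; 212 ÷ 53.08 ≈ 4, so the molecular formula is C16H20.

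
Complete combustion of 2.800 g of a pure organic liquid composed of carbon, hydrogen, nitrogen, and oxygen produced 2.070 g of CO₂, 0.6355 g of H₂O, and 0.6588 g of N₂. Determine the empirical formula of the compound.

mol C = 2.070 g CO₂ ÷ 44.009 g/mol = 0.047036 mol
mol H = 2 × 0.6355 g H₂O ÷ 18.015 g/mol = 0.070552 mol
mol N = 2 × 0.6588 g N₂ ÷ 28.014 g/mol = 0.047034 mol
mass O = 2.800 − (0.56495 + 0.071117 + 0.65880) = 1.5051 g → mol O = 1.5051 ÷ 15.999 = 0.094077 mol
Divide by the smallest (0.047034 mol): C 1.000, H 1.500, N 1.000, O 2.000
Multiplying each by 2 gives whole numbers: C 2.00, H 3.00, N 2.00, O 4.00

C2H3N2O4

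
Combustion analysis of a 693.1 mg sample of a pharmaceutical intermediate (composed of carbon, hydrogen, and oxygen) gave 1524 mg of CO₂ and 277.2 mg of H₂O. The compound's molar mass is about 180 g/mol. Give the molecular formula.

C9H8O4

mol C = 1.524 g CO₂ ÷ 44.009 g/mol = 0.034629 mol
mol H = 2 × 0.2772 g H₂O ÷ 18.015 g/mol = 0.030774 mol
mass O = 0.6931 − (0.41593 + 0.031021) = 0.24615 g → mol O = 0.24615 ÷ 15.999 = 0.015385 mol
Divide by the smallest (0.015385 mol): C 2.251, H 2.000, O 1.000
Multiplying each by 4 gives whole numbers: C 9.00, H 8.00, O 4.00
Empirical formula: C9H8O4
Empirical-formula mass = 180.16 g/mol; 180 ÷ 180.16 ≈ 1, so the molecular formula is C9H8O4.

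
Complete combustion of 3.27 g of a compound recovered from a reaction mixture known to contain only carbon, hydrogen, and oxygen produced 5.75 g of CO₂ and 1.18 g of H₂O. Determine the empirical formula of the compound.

mol C = 5.75 g CO₂ ÷ 44.009 g/mol = 0.1307 mol
mol H = 2 × 1.18 g H₂O ÷ 18.015 g/mol = 0.1310 mol
mass O = 3.27 − (1.569 + 0.1320) = 1.569 g → mol O = 1.569 ÷ 15.999 = 0.09805 mol
Divide by the smallest (0.09805 mol): C 1.333, H 1.336, O 1.000
Multiplying each by 3 gives whole numbers: C 4.00, H 4.01, O 3.00

C4H4O3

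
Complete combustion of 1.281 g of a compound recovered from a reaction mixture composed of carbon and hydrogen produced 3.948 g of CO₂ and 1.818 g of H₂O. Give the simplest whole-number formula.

mol C = 3.948 g CO₂ ÷ 44.009 g/mol = 0.089709 mol
mol H = 2 × 1.818 g H₂O ÷ 18.015 g/mol = 0.20183 mol
Divide by the smallest (0.089709 mol): C 1.000, H 2.250
Multiplying each by 4 gives whole numbers: C 4.00, H 9.00

C4H9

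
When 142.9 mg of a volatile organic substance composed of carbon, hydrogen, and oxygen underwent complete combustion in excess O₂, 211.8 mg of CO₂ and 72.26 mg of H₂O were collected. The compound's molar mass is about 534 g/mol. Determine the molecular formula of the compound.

C18H30O18

mol C = 0.2118 g CO₂ ÷ 44.009 g/mol = 0.0048127 mol
mol H = 2 × 0.07226 g H₂O ÷ 18.015 g/mol = 0.0080222 mol
mass O = 0.1429 − (0.057805 + 0.0080864) = 0.077009 g → mol O = 0.077009 ÷ 15.999 = 0.0048134 mol
Divide by the smallest (0.0048127 mol): C 1.000, H 1.667, O 1.000
Multiplying each by 3 gives whole numbers: C 3.00, H 5.00, O 3.00
Empirical formula: C3H5O3
Empirical-formula mass = 89.07 g/mol; 534 ÷ 89.07 ≈ 6, so the molecular formula is C18H30O18.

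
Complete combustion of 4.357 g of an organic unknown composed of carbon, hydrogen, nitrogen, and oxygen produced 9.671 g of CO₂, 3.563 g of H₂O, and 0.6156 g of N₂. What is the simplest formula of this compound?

mol C = 9.671 g CO₂ ÷ 44.009 g/mol = 0.21975 mol
mol H = 2 × 3.563 g H₂O ÷ 18.015 g/mol = 0.39556 mol
mol N = 2 × 0.6156 g N₂ ÷ 28.014 g/mol = 0.043949 mol
mass O = 4.357 − (2.6394 + 0.39872 + 0.61560) = 0.70325 g → mol O = 0.70325 ÷ 15.999 = 0.043956 mol
Divide by the smallest (0.043949 mol): C 5.000, H 9.000, N 1.000, O 1.000

C5H9NO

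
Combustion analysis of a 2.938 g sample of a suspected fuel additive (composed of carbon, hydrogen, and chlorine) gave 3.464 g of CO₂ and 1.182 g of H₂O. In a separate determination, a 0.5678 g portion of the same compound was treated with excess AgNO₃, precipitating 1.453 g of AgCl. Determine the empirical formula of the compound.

mol C = 3.464 g CO₂ ÷ 44.009 g/mol = 0.078711 mol
mol H = 2 × 1.182 g H₂O ÷ 18.015 g/mol = 0.13122 mol
From the AgCl data: mol Cl per gram of compound = (1.453 ÷ 143.318) ÷ 0.5678 = 0.017855 mol/g, so in the 2.938 g combustion sample mol Cl = 0.052459 mol
Divide by the smallest (0.052459 mol): C 1.500, H 2.501, Cl 1.000
Multiplying each by 2 gives whole numbers: C 3.00, H 5.00, Cl 2.00

C3H5Cl2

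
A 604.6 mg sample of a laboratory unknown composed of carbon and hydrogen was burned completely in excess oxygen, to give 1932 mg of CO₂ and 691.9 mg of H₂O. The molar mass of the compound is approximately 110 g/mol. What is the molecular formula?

C8H14

mol C = 1.932 g CO₂ ÷ 44.009 g/mol = 0.043900 mol
mol H = 2 × 0.6919 g H₂O ÷ 18.015 g/mol = 0.076814 mol
Divide by the smallest (0.043900 mol): C 1.000, H 1.750
Multiplying each by 4 gives whole numbers: C 4.00, H 7.00
Empirical formula: C4H7
Empirical-formula mass = 55.10 g/mol; 110 ÷ 55.10 ≈ 2, so the molecular formula is C8H14.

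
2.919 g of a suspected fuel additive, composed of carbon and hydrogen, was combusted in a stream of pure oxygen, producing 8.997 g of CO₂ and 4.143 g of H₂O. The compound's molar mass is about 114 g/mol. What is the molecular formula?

mol C = 8.997 g CO₂ ÷ 44.009 g/mol = 0.20444 mol
mol H = 2 × 4.143 g H₂O ÷ 18.015 g/mol = 0.45995 mol
Divide by the smallest (0.20444 mol): C 1.000, H 2.250
Multiplying each by 4 gives whole numbers: C 4.00, H 9.00
Empirical formula: C4H9
Empirical-formula mass = 57.12 g/mol; 114 ÷ 57.12 ≈ 2, so the molecular formula is C8H18.

C8H18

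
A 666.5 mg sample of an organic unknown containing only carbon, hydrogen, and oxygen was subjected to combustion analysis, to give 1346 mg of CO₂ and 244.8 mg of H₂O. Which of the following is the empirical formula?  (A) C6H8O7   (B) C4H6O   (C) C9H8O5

mol C = 1.346 g CO₂ ÷ 44.009 g/mol = 0.030585 mol
mol H = 2 × 0.2448 g H₂O ÷ 18.015 g/mol = 0.027177 mol
mass O = 0.6665 − (0.36735 + 0.027395) = 0.27175 g → mol O = 0.27175 ÷ 15.999 = 0.016986 mol
Divide by the smallest (0.016986 mol): C 1.801, H 1.600, O 1.000
Multiplying each by 5 gives whole numbers: C 9.00, H 8.00, O 5.00

(C) C9H8O5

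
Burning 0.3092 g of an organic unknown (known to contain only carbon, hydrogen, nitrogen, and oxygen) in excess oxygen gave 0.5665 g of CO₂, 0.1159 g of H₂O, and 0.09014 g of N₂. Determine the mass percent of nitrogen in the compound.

29.15%

mol C = 0.5665 g CO₂ ÷ 44.009 g/mol = 0.012872 mol
mol H = 2 × 0.1159 g H₂O ÷ 18.015 g/mol = 0.012867 mol
mol N = 2 × 0.09014 g N₂ ÷ 28.014 g/mol = 0.0064354 mol
mass O = 0.3092 − (0.15461 + 0.012970 + 0.090140) = 0.051480 g → mol O = 0.051480 ÷ 15.999 = 0.0032177 mol
mass % N = 0.090140 g ÷ 0.3092 g × 100%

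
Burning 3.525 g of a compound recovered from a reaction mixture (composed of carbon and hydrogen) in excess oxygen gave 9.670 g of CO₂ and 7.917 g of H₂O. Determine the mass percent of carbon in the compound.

mol C = 9.670 g CO₂ ÷ 44.009 g/mol = 0.21973 mol
mol H = 2 × 7.917 g H₂O ÷ 18.015 g/mol = 0.87893 mol
mass % C = 2.6392 g ÷ 3.525 g × 100%

74.87%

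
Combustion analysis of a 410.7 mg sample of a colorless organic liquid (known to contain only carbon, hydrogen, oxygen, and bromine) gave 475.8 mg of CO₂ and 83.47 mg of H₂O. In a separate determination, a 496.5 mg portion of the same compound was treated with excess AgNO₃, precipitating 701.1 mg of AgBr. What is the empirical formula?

mol C = 0.4758 g CO₂ ÷ 44.009 g/mol = 0.010811 mol
mol H = 2 × 0.08347 g H₂O ÷ 18.015 g/mol = 0.0092667 mol
From the AgBr data: mol Br per gram of compound = (0.7011 ÷ 187.772) ÷ 0.4965 = 0.0075202 mol/g, so in the 0.4107 g combustion sample mol Br = 0.0030885 mol
mass O = 0.4107 − (0.12986 + 0.0093409 + 0.24679) = 0.024716 g → mol O = 0.024716 ÷ 15.999 = 0.0015448 mol
Divide by the smallest (0.0015448 mol): C 6.998, H 5.999, Br 1.999, O 1.000

C7H6Br2O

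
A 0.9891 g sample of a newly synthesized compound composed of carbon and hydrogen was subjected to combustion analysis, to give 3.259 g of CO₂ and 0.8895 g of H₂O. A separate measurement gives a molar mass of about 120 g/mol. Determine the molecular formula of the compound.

mol C = 3.259 g CO₂ ÷ 44.009 g/mol = 0.074053 mol
mol H = 2 × 0.8895 g H₂O ÷ 18.015 g/mol = 0.098751 mol
Divide by the smallest (0.074053 mol): C 1.000, H 1.334
Multiplying each by 3 gives whole numbers: C 3.00, H 4.00
Empirical formula: C3H4
Empirical-formula mass = 40.06 g/mol; 120 ÷ 40.06 ≈ 3, so the molecular formula is C9H12.

C9H12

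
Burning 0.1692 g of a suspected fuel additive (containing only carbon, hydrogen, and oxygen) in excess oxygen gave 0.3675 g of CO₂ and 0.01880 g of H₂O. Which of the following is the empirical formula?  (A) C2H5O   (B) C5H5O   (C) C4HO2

mol C = 0.3675 g CO₂ ÷ 44.009 g/mol = 0.0083506 mol
mol H = 2 × 0.01880 g H₂O ÷ 18.015 g/mol = 0.0020871 mol
mass O = 0.1692 − (0.10030 + 0.0021038) = 0.066798 g → mol O = 0.066798 ÷ 15.999 = 0.0041751 mol
Divide by the smallest (0.0020871 mol): C 4.001, H 1.000, O 2.000

(C) C4HO2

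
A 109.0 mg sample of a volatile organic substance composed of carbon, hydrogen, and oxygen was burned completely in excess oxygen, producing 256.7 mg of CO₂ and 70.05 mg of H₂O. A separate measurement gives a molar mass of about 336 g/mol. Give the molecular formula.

C18H24O6

mol C = 0.2567 g CO₂ ÷ 44.009 g/mol = 0.0058329 mol
mol H = 2 × 0.07005 g H₂O ÷ 18.015 g/mol = 0.0077769 mol
mass O = 0.1090 − (0.070059 + 0.0078391) = 0.031102 g → mol O = 0.031102 ÷ 15.999 = 0.0019440 mol
Divide by the smallest (0.0019440 mol): C 3.000, H 4.000, O 1.000
Empirical formula: C3H4O
Empirical-formula mass = 56.06 g/mol; 336 ÷ 56.06 ≈ 6, so the molecular formula is C18H24O6.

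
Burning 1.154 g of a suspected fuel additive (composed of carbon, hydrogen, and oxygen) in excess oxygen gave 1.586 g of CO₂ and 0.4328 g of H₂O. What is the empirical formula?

C6H8O7

mol C = 1.586 g CO₂ ÷ 44.009 g/mol = 0.036038 mol
mol H = 2 × 0.4328 g H₂O ÷ 18.015 g/mol = 0.048049 mol
mass O = 1.154 − (0.43285 + 0.048433) = 0.67271 g → mol O = 0.67271 ÷ 15.999 = 0.042047 mol
Divide by the smallest (0.036038 mol): C 1.000, H 1.333, O 1.167
Multiplying each by 6 gives whole numbers: C 6.00, H 8.00, O 7.00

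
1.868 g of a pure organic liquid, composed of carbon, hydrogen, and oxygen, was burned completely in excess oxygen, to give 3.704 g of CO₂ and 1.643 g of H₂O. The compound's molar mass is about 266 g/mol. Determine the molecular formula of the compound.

mol C = 3.704 g CO₂ ÷ 44.009 g/mol = 0.084165 mol
mol H = 2 × 1.643 g H₂O ÷ 18.015 g/mol = 0.18240 mol
mass O = 1.868 − (1.0109 + 0.18386) = 0.67324 g → mol O = 0.67324 ÷ 15.999 = 0.042080 mol
Divide by the smallest (0.042080 mol): C 2.000, H 4.335, O 1.000
Multiplying each by 3 gives whole numbers: C 6.00, H 13.00, O 3.00
Empirical formula: C6H13O3
Empirical-formula mass = 133.17 g/mol; 266 ÷ 133.17 ≈ 2, so the molecular formula is C12H26O6.

C12H26O6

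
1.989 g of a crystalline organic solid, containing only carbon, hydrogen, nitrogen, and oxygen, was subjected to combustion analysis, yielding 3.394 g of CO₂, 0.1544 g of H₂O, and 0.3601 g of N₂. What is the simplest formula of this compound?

C9H2N3O5

mol C = 3.394 g CO₂ ÷ 44.009 g/mol = 0.077121 mol
mol H = 2 × 0.1544 g H₂O ÷ 18.015 g/mol = 0.017141 mol
mol N = 2 × 0.3601 g N₂ ÷ 28.014 g/mol = 0.025709 mol
mass O = 1.989 − (0.92630 + 0.017278 + 0.36010) = 0.68533 g → mol O = 0.68533 ÷ 15.999 = 0.042836 mol
Divide by the smallest (0.017141 mol): C 4.499, H 1.000, N 1.500, O 2.499
Multiplying each by 2 gives whole numbers: C 9.00, H 2.00, N 3.00, O 5.00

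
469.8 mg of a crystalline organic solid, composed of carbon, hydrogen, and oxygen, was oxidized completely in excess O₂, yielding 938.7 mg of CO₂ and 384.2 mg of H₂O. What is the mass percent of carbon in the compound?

mol C = 0.9387 g CO₂ ÷ 44.009 g/mol = 0.021330 mol
mol H = 2 × 0.3842 g H₂O ÷ 18.015 g/mol = 0.042653 mol
mass O = 0.4698 − (0.25619 + 0.042995) = 0.17061 g → mol O = 0.17061 ÷ 15.999 = 0.010664 mol
mass % C = 0.25619 g ÷ 0.4698 g × 100%

54.53%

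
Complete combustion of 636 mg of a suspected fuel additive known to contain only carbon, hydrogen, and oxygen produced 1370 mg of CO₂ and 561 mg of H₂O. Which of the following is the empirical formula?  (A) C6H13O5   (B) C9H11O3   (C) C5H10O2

mol C = 1.37 g CO₂ ÷ 44.009 g/mol = 0.03113 mol
mol H = 2 × 0.561 g H₂O ÷ 18.015 g/mol = 0.06228 mol
mass O = 0.636 − (0.3739 + 0.06278) = 0.1993 g → mol O = 0.1993 ÷ 15.999 = 0.01246 mol
Divide by the smallest (0.01246 mol): C 2.499, H 4.999, O 1.000
Multiplying each by 2 gives whole numbers: C 5.00, H 10.00, O 2.00

(C) C5H10O2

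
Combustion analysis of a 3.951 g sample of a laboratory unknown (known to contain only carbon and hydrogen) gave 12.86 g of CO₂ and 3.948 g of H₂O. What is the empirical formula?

mol C = 12.86 g CO₂ ÷ 44.009 g/mol = 0.29221 mol
mol H = 2 × 3.948 g H₂O ÷ 18.015 g/mol = 0.43830 mol
Divide by the smallest (0.29221 mol): C 1.000, H 1.500
Multiplying each by 2 gives whole numbers: C 2.00, H 3.00

C2H3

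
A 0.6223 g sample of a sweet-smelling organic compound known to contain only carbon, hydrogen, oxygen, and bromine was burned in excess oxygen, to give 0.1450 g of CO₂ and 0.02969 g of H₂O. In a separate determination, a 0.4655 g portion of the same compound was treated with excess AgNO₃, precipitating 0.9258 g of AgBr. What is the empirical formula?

CHBr2O

mol C = 0.1450 g CO₂ ÷ 44.009 g/mol = 0.0032948 mol
mol H = 2 × 0.02969 g H₂O ÷ 18.015 g/mol = 0.0032961 mol
From the AgBr data: mol Br per gram of compound = (0.9258 ÷ 187.772) ÷ 0.4655 = 0.010592 mol/g, so in the 0.6223 g combustion sample mol Br = 0.0065912 mol
mass O = 0.6223 − (0.039574 + 0.0033225 + 0.52667) = 0.052738 g → mol O = 0.052738 ÷ 15.999 = 0.0032963 mol
Divide by the smallest (0.0032948 mol): C 1.000, H 1.000, Br 2.001, O 1.000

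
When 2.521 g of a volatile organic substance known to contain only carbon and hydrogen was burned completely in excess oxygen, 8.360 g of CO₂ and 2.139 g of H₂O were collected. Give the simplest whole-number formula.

C4H5

mol C = 8.360 g CO₂ ÷ 44.009 g/mol = 0.18996 mol
mol H = 2 × 2.139 g H₂O ÷ 18.015 g/mol = 0.23747 mol
Divide by the smallest (0.18996 mol): C 1.000, H 1.250
Multiplying each by 4 gives whole numbers: C 4.00, H 5.00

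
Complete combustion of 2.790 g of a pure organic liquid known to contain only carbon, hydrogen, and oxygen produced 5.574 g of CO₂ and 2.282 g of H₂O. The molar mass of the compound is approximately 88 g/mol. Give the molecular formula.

mol C = 5.574 g CO₂ ÷ 44.009 g/mol = 0.12666 mol
mol H = 2 × 2.282 g H₂O ÷ 18.015 g/mol = 0.25334 mol
mass O = 2.790 − (1.5213 + 0.25537) = 1.0134 g → mol O = 1.0134 ÷ 15.999 = 0.063339 mol
Divide by the smallest (0.063339 mol): C 2.000, H 4.000, O 1.000
Empirical formula: C2H4O
Empirical-formula mass = 44.05 g/mol; 88 ÷ 44.05 ≈ 2, so the molecular formula is C4H8O2.

C4H8O2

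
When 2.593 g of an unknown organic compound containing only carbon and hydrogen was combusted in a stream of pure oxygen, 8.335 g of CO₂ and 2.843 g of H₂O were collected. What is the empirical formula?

C3H5

mol C = 8.335 g CO₂ ÷ 44.009 g/mol = 0.18939 mol
mol H = 2 × 2.843 g H₂O ÷ 18.015 g/mol = 0.31563 mol
Divide by the smallest (0.18939 mol): C 1.000, H 1.667
Multiplying each by 3 gives whole numbers: C 3.00, H 5.00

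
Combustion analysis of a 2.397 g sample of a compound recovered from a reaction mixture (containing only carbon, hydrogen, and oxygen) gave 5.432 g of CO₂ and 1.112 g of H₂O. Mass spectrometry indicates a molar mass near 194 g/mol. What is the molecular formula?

C10H10O4

mol C = 5.432 g CO₂ ÷ 44.009 g/mol = 0.12343 mol
mol H = 2 × 1.112 g H₂O ÷ 18.015 g/mol = 0.12345 mol
mass O = 2.397 − (1.4825 + 0.12444) = 0.79005 g → mol O = 0.79005 ÷ 15.999 = 0.049381 mol
Divide by the smallest (0.049381 mol): C 2.500, H 2.500, O 1.000
Multiplying each by 2 gives whole numbers: C 5.00, H 5.00, O 2.00
Empirical formula: C5H5O2
Empirical-formula mass = 97.09 g/mol; 194 ÷ 97.09 ≈ 2, so the molecular formula is C10H10O4.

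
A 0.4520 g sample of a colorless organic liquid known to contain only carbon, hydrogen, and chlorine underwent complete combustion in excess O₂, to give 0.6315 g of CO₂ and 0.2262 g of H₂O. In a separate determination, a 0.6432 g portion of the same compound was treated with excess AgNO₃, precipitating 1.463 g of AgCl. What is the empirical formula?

C4H7Cl2

mol C = 0.6315 g CO₂ ÷ 44.009 g/mol = 0.014349 mol
mol H = 2 × 0.2262 g H₂O ÷ 18.015 g/mol = 0.025112 mol
From the AgCl data: mol Cl per gram of compound = (1.463 ÷ 143.318) ÷ 0.6432 = 0.015871 mol/g, so in the 0.4520 g combustion sample mol Cl = 0.0071736 mol
Divide by the smallest (0.0071736 mol): C 2.000, H 3.501, Cl 1.000
Multiplying each by 2 gives whole numbers: C 4.00, H 7.00, Cl 2.00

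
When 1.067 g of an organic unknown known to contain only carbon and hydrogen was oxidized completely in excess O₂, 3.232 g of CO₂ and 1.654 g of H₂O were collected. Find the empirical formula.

mol C = 3.232 g CO₂ ÷ 44.009 g/mol = 0.073440 mol
mol H = 2 × 1.654 g H₂O ÷ 18.015 g/mol = 0.18362 mol
Divide by the smallest (0.073440 mol): C 1.000, H 2.500
Multiplying each by 2 gives whole numbers: C 2.00, H 5.00

C2H5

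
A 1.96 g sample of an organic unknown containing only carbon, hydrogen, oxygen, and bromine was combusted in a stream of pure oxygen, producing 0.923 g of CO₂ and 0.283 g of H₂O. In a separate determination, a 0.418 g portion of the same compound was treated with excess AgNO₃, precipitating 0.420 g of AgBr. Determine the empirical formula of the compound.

mol C = 0.923 g CO₂ ÷ 44.009 g/mol = 0.02097 mol
mol H = 2 × 0.283 g H₂O ÷ 18.015 g/mol = 0.03142 mol
From the AgBr data: mol Br per gram of compound = (0.420 ÷ 187.772) ÷ 0.418 = 0.005351 mol/g, so in the 1.96 g combustion sample mol Br = 0.01049 mol
mass O = 1.96 − (0.2519 + 0.03167 + 0.8380) = 0.8384 g → mol O = 0.8384 ÷ 15.999 = 0.05240 mol
Divide by the smallest (0.01049 mol): C 2.000, H 2.996, Br 1.000, O 4.996

C2H3BrO5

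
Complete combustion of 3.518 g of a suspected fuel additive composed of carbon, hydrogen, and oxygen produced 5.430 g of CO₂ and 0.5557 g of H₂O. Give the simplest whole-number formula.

C2HO2

mol C = 5.430 g CO₂ ÷ 44.009 g/mol = 0.12338 mol
mol H = 2 × 0.5557 g H₂O ÷ 18.015 g/mol = 0.061693 mol
mass O = 3.518 − (1.4820 + 0.062187) = 1.9738 g → mol O = 1.9738 ÷ 15.999 = 0.12337 mol
Divide by the smallest (0.061693 mol): C 2.000, H 1.000, O 2.000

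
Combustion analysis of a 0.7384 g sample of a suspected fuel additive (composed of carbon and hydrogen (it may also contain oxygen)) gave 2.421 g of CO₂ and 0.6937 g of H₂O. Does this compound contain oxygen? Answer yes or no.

no

mol C = 2.421 g CO₂ ÷ 44.009 g/mol = 0.055011 mol
mol H = 2 × 0.6937 g H₂O ÷ 18.015 g/mol = 0.077014 mol
C and H together account for 0.73837 g — essentially the entire 0.7384 g sample — so the compound contains no oxygen.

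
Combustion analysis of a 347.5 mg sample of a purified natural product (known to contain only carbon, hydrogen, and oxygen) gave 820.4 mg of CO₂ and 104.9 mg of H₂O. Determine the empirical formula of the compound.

C8H5O3

mol C = 0.8204 g CO₂ ÷ 44.009 g/mol = 0.018642 mol
mol H = 2 × 0.1049 g H₂O ÷ 18.015 g/mol = 0.011646 mol
mass O = 0.3475 − (0.22390 + 0.011739) = 0.11186 g → mol O = 0.11186 ÷ 15.999 = 0.0069915 mol
Divide by the smallest (0.0069915 mol): C 2.666, H 1.666, O 1.000
Multiplying each by 3 gives whole numbers: C 8.00, H 5.00, O 3.00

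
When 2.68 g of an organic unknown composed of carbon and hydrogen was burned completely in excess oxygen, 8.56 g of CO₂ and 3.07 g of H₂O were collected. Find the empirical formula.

C4H7

mol C = 8.56 g CO₂ ÷ 44.009 g/mol = 0.1945 mol
mol H = 2 × 3.07 g H₂O ÷ 18.015 g/mol = 0.3408 mol
Divide by the smallest (0.1945 mol): C 1.000, H 1.752
Multiplying each by 4 gives whole numbers: C 4.00, H 7.01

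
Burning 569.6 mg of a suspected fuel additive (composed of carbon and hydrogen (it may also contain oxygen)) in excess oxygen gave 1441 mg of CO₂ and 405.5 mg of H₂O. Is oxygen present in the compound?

mol C = 1.441 g CO₂ ÷ 44.009 g/mol = 0.032743 mol
mol H = 2 × 0.4055 g H₂O ÷ 18.015 g/mol = 0.045018 mol
C and H account for only 0.43866 g of the 0.5696 g sample; the remaining 0.13094 g must be oxygen.

yes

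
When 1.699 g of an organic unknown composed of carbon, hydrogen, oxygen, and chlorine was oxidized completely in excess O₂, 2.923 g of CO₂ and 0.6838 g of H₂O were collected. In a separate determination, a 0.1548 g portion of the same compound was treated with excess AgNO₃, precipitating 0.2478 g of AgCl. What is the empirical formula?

mol C = 2.923 g CO₂ ÷ 44.009 g/mol = 0.066418 mol
mol H = 2 × 0.6838 g H₂O ÷ 18.015 g/mol = 0.075915 mol
From the AgCl data: mol Cl per gram of compound = (0.2478 ÷ 143.318) ÷ 0.1548 = 0.011169 mol/g, so in the 1.699 g combustion sample mol Cl = 0.018977 mol
mass O = 1.699 − (0.79775 + 0.076522 + 0.67273) = 0.15200 g → mol O = 0.15200 ÷ 15.999 = 0.0095007 mol
Divide by the smallest (0.0095007 mol): C 6.991, H 7.990, Cl 1.997, O 1.000

C7H8Cl2O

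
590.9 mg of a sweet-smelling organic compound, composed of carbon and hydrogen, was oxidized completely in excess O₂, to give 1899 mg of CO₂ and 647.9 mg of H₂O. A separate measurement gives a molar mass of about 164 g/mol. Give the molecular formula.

mol C = 1.899 g CO₂ ÷ 44.009 g/mol = 0.043150 mol
mol H = 2 × 0.6479 g H₂O ÷ 18.015 g/mol = 0.071929 mol
Divide by the smallest (0.043150 mol): C 1.000, H 1.667
Multiplying each by 3 gives whole numbers: C 3.00, H 5.00
Empirical formula: C3H5
Empirical-formula mass = 41.07 g/mol; 164 ÷ 41.07 ≈ 4, so the molecular formula is C12H20.

C12H20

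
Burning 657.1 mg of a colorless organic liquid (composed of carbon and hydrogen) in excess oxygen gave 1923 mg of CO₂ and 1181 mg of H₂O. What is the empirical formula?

mol C = 1.923 g CO₂ ÷ 44.009 g/mol = 0.043696 mol
mol H = 2 × 1.181 g H₂O ÷ 18.015 g/mol = 0.13111 mol
Divide by the smallest (0.043696 mol): C 1.000, H 3.001

CH3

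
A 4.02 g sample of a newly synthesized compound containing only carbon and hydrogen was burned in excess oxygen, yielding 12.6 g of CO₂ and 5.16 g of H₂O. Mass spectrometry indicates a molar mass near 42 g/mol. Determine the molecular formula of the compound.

C3H6

mol C = 12.6 g CO₂ ÷ 44.009 g/mol = 0.2863 mol
mol H = 2 × 5.16 g H₂O ÷ 18.015 g/mol = 0.5729 mol
Divide by the smallest (0.2863 mol): C 1.000, H 2.001
Empirical formula: CH2
Empirical-formula mass = 14.03 g/mol; 42 ÷ 14.03 ≈ 3, so the molecular formula is C3H6.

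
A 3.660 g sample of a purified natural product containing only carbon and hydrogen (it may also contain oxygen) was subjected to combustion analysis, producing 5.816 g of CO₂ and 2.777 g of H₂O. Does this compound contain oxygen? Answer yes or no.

yes

mol C = 5.816 g CO₂ ÷ 44.009 g/mol = 0.13215 mol
mol H = 2 × 2.777 g H₂O ÷ 18.015 g/mol = 0.30830 mol
C and H account for only 1.8981 g of the 3.660 g sample; the remaining 1.7619 g must be oxygen.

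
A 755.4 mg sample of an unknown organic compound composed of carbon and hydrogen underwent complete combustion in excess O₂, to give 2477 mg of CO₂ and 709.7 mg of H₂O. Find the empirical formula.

C5H7

mol C = 2.477 g CO₂ ÷ 44.009 g/mol = 0.056284 mol
mol H = 2 × 0.7097 g H₂O ÷ 18.015 g/mol = 0.078790 mol
Divide by the smallest (0.056284 mol): C 1.000, H 1.400
Multiplying each by 5 gives whole numbers: C 5.00, H 7.00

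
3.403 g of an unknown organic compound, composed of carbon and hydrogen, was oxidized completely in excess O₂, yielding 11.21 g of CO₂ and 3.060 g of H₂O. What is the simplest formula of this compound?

C3H4

mol C = 11.21 g CO₂ ÷ 44.009 g/mol = 0.25472 mol
mol H = 2 × 3.060 g H₂O ÷ 18.015 g/mol = 0.33972 mol
Divide by the smallest (0.25472 mol): C 1.000, H 1.334
Multiplying each by 3 gives whole numbers: C 3.00, H 4.00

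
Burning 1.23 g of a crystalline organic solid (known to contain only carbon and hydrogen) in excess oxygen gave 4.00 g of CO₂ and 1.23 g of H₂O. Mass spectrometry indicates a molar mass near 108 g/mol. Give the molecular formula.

mol C = 4.00 g CO₂ ÷ 44.009 g/mol = 0.09089 mol
mol H = 2 × 1.23 g H₂O ÷ 18.015 g/mol = 0.1366 mol
Divide by the smallest (0.09089 mol): C 1.000, H 1.502
Multiplying each by 2 gives whole numbers: C 2.00, H 3.00
Empirical formula: C2H3
Empirical-formula mass = 27.05 g/mol; 108 ÷ 27.05 ≈ 4, so the molecular formula is C8H12.

C8H12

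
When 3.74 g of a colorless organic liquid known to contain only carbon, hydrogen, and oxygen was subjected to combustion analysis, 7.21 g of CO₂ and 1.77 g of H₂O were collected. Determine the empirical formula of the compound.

mol C = 7.21 g CO₂ ÷ 44.009 g/mol = 0.1638 mol
mol H = 2 × 1.77 g H₂O ÷ 18.015 g/mol = 0.1965 mol
mass O = 3.74 − (1.968 + 0.1981) = 1.574 g → mol O = 1.574 ÷ 15.999 = 0.09839 mol
Divide by the smallest (0.09839 mol): C 1.665, H 1.997, O 1.000
Multiplying each by 3 gives whole numbers: C 5.00, H 5.99, O 3.00

C5H6O3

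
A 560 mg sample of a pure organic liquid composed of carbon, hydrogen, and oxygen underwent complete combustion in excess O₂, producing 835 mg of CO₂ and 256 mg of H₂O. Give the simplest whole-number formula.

mol C = 0.835 g CO₂ ÷ 44.009 g/mol = 0.01897 mol
mol H = 2 × 0.256 g H₂O ÷ 18.015 g/mol = 0.02842 mol
mass O = 0.560 − (0.2279 + 0.02865) = 0.3035 g → mol O = 0.3035 ÷ 15.999 = 0.01897 mol
Divide by the smallest (0.01897 mol): C 1.000, H 1.498, O 1.000
Multiplying each by 2 gives whole numbers: C 2.00, H 3.00, O 2.00

C2H3O2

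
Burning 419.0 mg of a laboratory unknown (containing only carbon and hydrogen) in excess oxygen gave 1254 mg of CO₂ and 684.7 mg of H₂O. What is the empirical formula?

mol C = 1.254 g CO₂ ÷ 44.009 g/mol = 0.028494 mol
mol H = 2 × 0.6847 g H₂O ÷ 18.015 g/mol = 0.076014 mol
Divide by the smallest (0.028494 mol): C 1.000, H 2.668
Multiplying each by 3 gives whole numbers: C 3.00, H 8.00

C3H8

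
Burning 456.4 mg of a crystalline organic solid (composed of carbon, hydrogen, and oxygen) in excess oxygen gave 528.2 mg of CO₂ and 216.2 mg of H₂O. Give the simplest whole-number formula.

mol C = 0.5282 g CO₂ ÷ 44.009 g/mol = 0.012002 mol
mol H = 2 × 0.2162 g H₂O ÷ 18.015 g/mol = 0.024002 mol
mass O = 0.4564 − (0.14416 + 0.024194) = 0.28805 g → mol O = 0.28805 ÷ 15.999 = 0.018004 mol
Divide by the smallest (0.012002 mol): C 1.000, H 2.000, O 1.500
Multiplying each by 2 gives whole numbers: C 2.00, H 4.00, O 3.00

C2H4O3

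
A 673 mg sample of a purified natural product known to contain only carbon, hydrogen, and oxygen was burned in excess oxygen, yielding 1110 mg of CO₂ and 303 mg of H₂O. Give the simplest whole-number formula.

C6H8O5

mol C = 1.11 g CO₂ ÷ 44.009 g/mol = 0.02522 mol
mol H = 2 × 0.303 g H₂O ÷ 18.015 g/mol = 0.03364 mol
mass O = 0.673 − (0.3029 + 0.03391) = 0.3361 g → mol O = 0.3361 ÷ 15.999 = 0.02101 mol
Divide by the smallest (0.02101 mol): C 1.200, H 1.601, O 1.000
Multiplying each by 5 gives whole numbers: C 6.00, H 8.01, O 5.00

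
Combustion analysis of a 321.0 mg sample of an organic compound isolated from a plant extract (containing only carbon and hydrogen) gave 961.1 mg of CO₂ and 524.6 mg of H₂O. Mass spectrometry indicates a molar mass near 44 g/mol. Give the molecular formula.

C3H8

mol C = 0.9611 g CO₂ ÷ 44.009 g/mol = 0.021839 mol
mol H = 2 × 0.5246 g H₂O ÷ 18.015 g/mol = 0.058240 mol
Divide by the smallest (0.021839 mol): C 1.000, H 2.667
Multiplying each by 3 gives whole numbers: C 3.00, H 8.00
Empirical formula: C3H8
Empirical-formula mass = 44.10 g/mol; 44 ÷ 44.10 ≈ 1, so the molecular formula is C3H8.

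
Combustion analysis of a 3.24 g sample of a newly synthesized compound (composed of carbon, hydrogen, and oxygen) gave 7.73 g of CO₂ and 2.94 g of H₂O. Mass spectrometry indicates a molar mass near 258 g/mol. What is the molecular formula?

C14H26O4

mol C = 7.73 g CO₂ ÷ 44.009 g/mol = 0.1756 mol
mol H = 2 × 2.94 g H₂O ÷ 18.015 g/mol = 0.3264 mol
mass O = 3.24 − (2.110 + 0.3290) = 0.8013 g → mol O = 0.8013 ÷ 15.999 = 0.05009 mol
Divide by the smallest (0.05009 mol): C 3.507, H 6.517, O 1.000
Multiplying each by 2 gives whole numbers: C 7.01, H 13.03, O 2.00
Empirical formula: C7H13O2
Empirical-formula mass = 129.18 g/mol; 258 ÷ 129.18 ≈ 2, so the molecular formula is C14H26O4.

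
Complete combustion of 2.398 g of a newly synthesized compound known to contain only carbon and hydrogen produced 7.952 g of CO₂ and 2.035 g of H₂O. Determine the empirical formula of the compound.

mol C = 7.952 g CO₂ ÷ 44.009 g/mol = 0.18069 mol
mol H = 2 × 2.035 g H₂O ÷ 18.015 g/mol = 0.22592 mol
Divide by the smallest (0.18069 mol): C 1.000, H 1.250
Multiplying each by 4 gives whole numbers: C 4.00, H 5.00

C4H5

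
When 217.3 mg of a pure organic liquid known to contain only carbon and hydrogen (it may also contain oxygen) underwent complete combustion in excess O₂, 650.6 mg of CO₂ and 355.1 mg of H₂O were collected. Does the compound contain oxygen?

mol C = 0.6506 g CO₂ ÷ 44.009 g/mol = 0.014783 mol
mol H = 2 × 0.3551 g H₂O ÷ 18.015 g/mol = 0.039423 mol
C and H together account for 0.21730 g — essentially the entire 0.2173 g sample — so the compound contains no oxygen.

no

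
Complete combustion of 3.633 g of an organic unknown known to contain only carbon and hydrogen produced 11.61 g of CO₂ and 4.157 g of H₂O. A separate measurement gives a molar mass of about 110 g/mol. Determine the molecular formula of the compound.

C8H14

mol C = 11.61 g CO₂ ÷ 44.009 g/mol = 0.26381 mol
mol H = 2 × 4.157 g H₂O ÷ 18.015 g/mol = 0.46150 mol
Divide by the smallest (0.26381 mol): C 1.000, H 1.749
Multiplying each by 4 gives whole numbers: C 4.00, H 7.00
Empirical formula: C4H7
Empirical-formula mass = 55.10 g/mol; 110 ÷ 55.10 ≈ 2, so the molecular formula is C8H14.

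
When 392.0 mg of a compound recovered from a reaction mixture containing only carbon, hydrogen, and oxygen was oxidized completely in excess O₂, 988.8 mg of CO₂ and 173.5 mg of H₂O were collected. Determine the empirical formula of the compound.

mol C = 0.9888 g CO₂ ÷ 44.009 g/mol = 0.022468 mol
mol H = 2 × 0.1735 g H₂O ÷ 18.015 g/mol = 0.019262 mol
mass O = 0.3920 − (0.26986 + 0.019416) = 0.10272 g → mol O = 0.10272 ÷ 15.999 = 0.0064204 mol
Divide by the smallest (0.0064204 mol): C 3.500, H 3.000, O 1.000
Multiplying each by 2 gives whole numbers: C 7.00, H 6.00, O 2.00

C7H6O2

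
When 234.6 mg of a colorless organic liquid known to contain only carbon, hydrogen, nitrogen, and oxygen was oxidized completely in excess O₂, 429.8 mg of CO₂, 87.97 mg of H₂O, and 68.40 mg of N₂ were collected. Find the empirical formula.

C4H4N2O

mol C = 0.4298 g CO₂ ÷ 44.009 g/mol = 0.0097662 mol
mol H = 2 × 0.08797 g H₂O ÷ 18.015 g/mol = 0.0097663 mol
mol N = 2 × 0.06840 g N₂ ÷ 28.014 g/mol = 0.0048833 mol
mass O = 0.2346 − (0.11730 + 0.0098444 + 0.068400) = 0.039054 g → mol O = 0.039054 ÷ 15.999 = 0.0024410 mol
Divide by the smallest (0.0024410 mol): C 4.001, H 4.001, N 2.001, O 1.000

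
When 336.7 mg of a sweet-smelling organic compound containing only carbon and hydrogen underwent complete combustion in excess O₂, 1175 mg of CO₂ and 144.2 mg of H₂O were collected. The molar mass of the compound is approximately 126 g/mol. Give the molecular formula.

C10H6

mol C = 1.175 g CO₂ ÷ 44.009 g/mol = 0.026699 mol
mol H = 2 × 0.1442 g H₂O ÷ 18.015 g/mol = 0.016009 mol
Divide by the smallest (0.016009 mol): C 1.668, H 1.000
Multiplying each by 3 gives whole numbers: C 5.00, H 3.00
Empirical formula: C5H3
Empirical-formula mass = 63.08 g/mol; 126 ÷ 63.08 ≈ 2, so the molecular formula is C10H6.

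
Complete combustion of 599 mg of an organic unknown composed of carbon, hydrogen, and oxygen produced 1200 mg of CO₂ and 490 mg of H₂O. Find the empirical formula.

mol C = 1.20 g CO₂ ÷ 44.009 g/mol = 0.02727 mol
mol H = 2 × 0.490 g H₂O ÷ 18.015 g/mol = 0.05440 mol
mass O = 0.599 − (0.3275 + 0.05483) = 0.2167 g → mol O = 0.2167 ÷ 15.999 = 0.01354 mol
Divide by the smallest (0.01354 mol): C 2.014, H 4.017, O 1.000

C2H4O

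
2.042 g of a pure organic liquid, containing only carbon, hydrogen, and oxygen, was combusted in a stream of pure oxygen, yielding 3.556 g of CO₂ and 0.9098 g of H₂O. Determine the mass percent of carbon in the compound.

mol C = 3.556 g CO₂ ÷ 44.009 g/mol = 0.080802 mol
mol H = 2 × 0.9098 g H₂O ÷ 18.015 g/mol = 0.10100 mol
mass O = 2.042 − (0.97051 + 0.10181) = 0.96968 g → mol O = 0.96968 ÷ 15.999 = 0.060609 mol
mass % C = 0.97051 g ÷ 2.042 g × 100%

47.53%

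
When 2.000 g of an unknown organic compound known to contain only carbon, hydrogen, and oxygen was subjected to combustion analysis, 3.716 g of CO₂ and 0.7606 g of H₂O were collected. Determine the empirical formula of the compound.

mol C = 3.716 g CO₂ ÷ 44.009 g/mol = 0.084437 mol
mol H = 2 × 0.7606 g H₂O ÷ 18.015 g/mol = 0.084441 mol
mass O = 2.000 − (1.0142 + 0.085116) = 0.90071 g → mol O = 0.90071 ÷ 15.999 = 0.056298 mol
Divide by the smallest (0.056298 mol): C 1.500, H 1.500, O 1.000
Multiplying each by 2 gives whole numbers: C 3.00, H 3.00, O 2.00

C3H3O2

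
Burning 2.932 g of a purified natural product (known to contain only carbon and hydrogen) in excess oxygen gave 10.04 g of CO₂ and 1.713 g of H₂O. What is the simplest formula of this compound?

mol C = 10.04 g CO₂ ÷ 44.009 g/mol = 0.22814 mol
mol H = 2 × 1.713 g H₂O ÷ 18.015 g/mol = 0.19017 mol
Divide by the smallest (0.19017 mol): C 1.200, H 1.000
Multiplying each by 5 gives whole numbers: C 6.00, H 5.00

C6H5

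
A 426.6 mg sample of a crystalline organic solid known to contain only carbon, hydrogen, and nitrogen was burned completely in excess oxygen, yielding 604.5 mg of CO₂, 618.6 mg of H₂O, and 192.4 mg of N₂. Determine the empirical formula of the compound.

CH5N

mol C = 0.6045 g CO₂ ÷ 44.009 g/mol = 0.013736 mol
mol H = 2 × 0.6186 g H₂O ÷ 18.015 g/mol = 0.068676 mol
mol N = 2 × 0.1924 g N₂ ÷ 28.014 g/mol = 0.013736 mol
Divide by the smallest (0.013736 mol): C 1.000, H 5.000, N 1.000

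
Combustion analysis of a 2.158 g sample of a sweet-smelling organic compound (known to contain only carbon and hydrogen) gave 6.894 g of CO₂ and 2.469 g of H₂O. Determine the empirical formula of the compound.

mol C = 6.894 g CO₂ ÷ 44.009 g/mol = 0.15665 mol
mol H = 2 × 2.469 g H₂O ÷ 18.015 g/mol = 0.27410 mol
Divide by the smallest (0.15665 mol): C 1.000, H 1.750
Multiplying each by 4 gives whole numbers: C 4.00, H 7.00

C4H7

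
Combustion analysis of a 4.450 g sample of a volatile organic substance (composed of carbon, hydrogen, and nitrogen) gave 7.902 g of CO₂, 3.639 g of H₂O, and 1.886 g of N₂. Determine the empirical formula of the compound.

mol C = 7.902 g CO₂ ÷ 44.009 g/mol = 0.17955 mol
mol H = 2 × 3.639 g H₂O ÷ 18.015 g/mol = 0.40400 mol
mol N = 2 × 1.886 g N₂ ÷ 28.014 g/mol = 0.13465 mol
Divide by the smallest (0.13465 mol): C 1.334, H 3.000, N 1.000
Multiplying each by 3 gives whole numbers: C 4.00, H 9.00, N 3.00

C4H9N3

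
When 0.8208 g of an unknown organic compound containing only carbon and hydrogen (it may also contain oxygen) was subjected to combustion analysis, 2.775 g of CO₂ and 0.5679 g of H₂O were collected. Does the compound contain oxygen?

mol C = 2.775 g CO₂ ÷ 44.009 g/mol = 0.063055 mol
mol H = 2 × 0.5679 g H₂O ÷ 18.015 g/mol = 0.063047 mol
C and H together account for 0.82091 g — essentially the entire 0.8208 g sample — so the compound contains no oxygen.

no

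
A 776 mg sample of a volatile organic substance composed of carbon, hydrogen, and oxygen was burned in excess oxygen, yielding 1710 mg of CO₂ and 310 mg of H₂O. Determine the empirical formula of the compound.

C9H8O4

mol C = 1.71 g CO₂ ÷ 44.009 g/mol = 0.03886 mol
mol H = 2 × 0.310 g H₂O ÷ 18.015 g/mol = 0.03442 mol
mass O = 0.776 − (0.4667 + 0.03469) = 0.2746 g → mol O = 0.2746 ÷ 15.999 = 0.01716 mol
Divide by the smallest (0.01716 mol): C 2.264, H 2.005, O 1.000
Multiplying each by 4 gives whole numbers: C 9.05, H 8.02, O 4.00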